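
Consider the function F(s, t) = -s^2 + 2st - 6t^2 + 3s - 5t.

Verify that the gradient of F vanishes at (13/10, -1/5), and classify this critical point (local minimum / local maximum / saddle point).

∇F = (-2s + 2t + 3, 2s - 12t - 5); substituting (13/10, -1/5) gives ∇F = (0, 0), so (13/10, -1/5) is indeed a critical point.
The Hessian of F is constant: H = [[-2, 2], [2, -12]].
det(H) = (-2)·(-12) − 2² = 20.
det(H) > 0 and tr(H) = -14 < 0, so H is negative definite and the point is a local maximum.

local maximum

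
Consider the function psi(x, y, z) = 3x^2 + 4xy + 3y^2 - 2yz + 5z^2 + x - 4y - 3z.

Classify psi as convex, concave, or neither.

convex

psi is quadratic, so its Hessian is the constant matrix H = [[6, 4, 0], [4, 6, -2], [0, -2, 10]].
Leading principal minors: 6, 20, 176.
All positive ⇒ H ≻ 0 ⇒ convex.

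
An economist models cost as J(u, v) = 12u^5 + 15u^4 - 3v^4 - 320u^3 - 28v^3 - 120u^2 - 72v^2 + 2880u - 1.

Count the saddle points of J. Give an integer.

6

J separates as a function of u plus a function of v, so ∇J=0 decouples.
∂J/∂u = 60(u - 3)(u - 2)(u + 2)(u + 4) = 0 at u ∈ {-4, -2, 2, 3}; ∂J/∂v = -12v(v + 3)(v + 4) = 0 at v ∈ {-4, -3, 0}.
The Hessian is diagonal: diag(J_uu, J_vv). Second derivatives: J_uu(-4)=-5040, J_uu(-2)=2400, J_uu(2)=-1440, J_uu(3)=2100; J_vv(-4)=-48, J_vv(-3)=36, J_vv(0)=-144.
Saddle points occur where the two diagonal entries have opposite signs: (-4, -3), (-2, -4), (-2, 0), (2, -3), (3, -4), (3, 0). Count: 6.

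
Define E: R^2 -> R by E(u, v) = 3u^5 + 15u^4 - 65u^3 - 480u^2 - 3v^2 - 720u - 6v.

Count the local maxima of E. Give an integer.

E separates as a function of u plus a function of v, so ∇E=0 decouples.
∂E/∂u = 15(u - 4)(u + 1)(u + 3)(u + 4) = 0 at u ∈ {-4, -3, -1, 4}; ∂E/∂v = -6(v + 1) = 0 at v ∈ {-1}.
The Hessian is diagonal: diag(E_uu, E_vv). Second derivatives: E_uu(-4)=-360, E_uu(-3)=210, E_uu(-1)=-450, E_uu(4)=4200; E_vv(-1)=-6.
Local maxima occur where both diagonal entries negative: (-4, -1), (-1, -1). Count: 2.

2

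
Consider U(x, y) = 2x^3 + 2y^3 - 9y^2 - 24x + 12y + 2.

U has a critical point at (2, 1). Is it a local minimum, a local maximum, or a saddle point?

saddle point

The mixed partial ∂²U/∂x∂y is 0, so the Hessian at any point is diag(U_xx, U_yy) = diag(12x, 6(2y - 3)).
At (2, 1): H = diag(24, -6).
The eigenvalues have opposite signs, so H is indefinite: a saddle point.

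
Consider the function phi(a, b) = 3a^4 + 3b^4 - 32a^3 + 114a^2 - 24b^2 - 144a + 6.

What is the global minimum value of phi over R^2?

-101

phi(a,b) separates as P(a) + Q(b) + 6, so its minimum is min P + min Q + 6.
P'(a) = 12(a - 4)(a - 3)(a - 1) vanishes at a ∈ {1, 3, 4}; Q'(b) = 12b(b - 2)(b + 2) vanishes at b ∈ {-2, 0, 2}.
Local minima of P (where P''>0): P(1)=-59, P(4)=-32. Local minima of Q: Q(-2)=-48, Q(2)=-48.
So the global minimum of phi is P(1) + Q(-2) + 6 = -59 − 48 + 6 = -101, attained at (1, -2).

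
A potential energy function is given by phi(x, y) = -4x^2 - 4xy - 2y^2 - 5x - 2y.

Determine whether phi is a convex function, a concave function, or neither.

phi is quadratic, so its Hessian is the constant matrix H = [[-8, -4], [-4, -4]].
det(H) = 16, tr(H) = -12.
det(H) > 0 and tr(H) < 0, so H is negative definite everywhere: concave.

concave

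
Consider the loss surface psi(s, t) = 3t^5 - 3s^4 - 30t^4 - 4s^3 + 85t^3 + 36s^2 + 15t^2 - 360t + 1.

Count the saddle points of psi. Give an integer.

psi separates as a function of s plus a function of t, so ∇psi=0 decouples.
∂psi/∂s = -12s(s - 2)(s + 3) = 0 at s ∈ {-3, 0, 2}; ∂psi/∂t = 15(t - 4)(t - 3)(t - 2)(t + 1) = 0 at t ∈ {-1, 2, 3, 4}.
The Hessian is diagonal: diag(psi_ss, psi_tt). Second derivatives: psi_ss(-3)=-180, psi_ss(0)=72, psi_ss(2)=-120; psi_tt(-1)=-900, psi_tt(2)=90, psi_tt(3)=-60, psi_tt(4)=150.
Saddle points occur where the two diagonal entries have opposite signs: (-3, 2), (-3, 4), (0, -1), (0, 3), (2, 2), (2, 4). Count: 6.

6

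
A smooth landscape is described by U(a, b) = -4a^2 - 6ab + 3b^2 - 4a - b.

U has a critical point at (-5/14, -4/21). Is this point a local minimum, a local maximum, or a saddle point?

The Hessian of U is constant: H = [[-8, -6], [-6, 6]].
det(H) = (-8)·6 − (-6)² = -84.
Since det(H) < 0, H is indefinite and the critical point is a saddle point.

saddle point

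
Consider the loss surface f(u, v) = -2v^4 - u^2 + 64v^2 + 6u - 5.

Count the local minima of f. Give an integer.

0

f separates as a function of u plus a function of v, so ∇f=0 decouples.
∂f/∂u = -2(u - 3) = 0 at u ∈ {3}; ∂f/∂v = -8v(v - 4)(v + 4) = 0 at v ∈ {-4, 0, 4}.
The Hessian is diagonal: diag(f_uu, f_vv). Second derivatives: f_uu(3)=-2; f_vv(-4)=-256, f_vv(0)=128, f_vv(4)=-256.
Local minima occur where both diagonal entries positive: none. Count: 0.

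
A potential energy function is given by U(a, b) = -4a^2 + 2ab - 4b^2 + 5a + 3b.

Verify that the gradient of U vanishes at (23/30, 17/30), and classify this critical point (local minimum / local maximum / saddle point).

local maximum

∇U = (-8a + 2b + 5, 2a - 8b + 3); substituting (23/30, 17/30) gives ∇U = (0, 0), so (23/30, 17/30) is indeed a critical point.
The Hessian of U is constant: H = [[-8, 2], [2, -8]].
det(H) = (-8)·(-8) − 2² = 60.
det(H) > 0 and tr(H) = -16 < 0, so H is negative definite and the point is a local maximum.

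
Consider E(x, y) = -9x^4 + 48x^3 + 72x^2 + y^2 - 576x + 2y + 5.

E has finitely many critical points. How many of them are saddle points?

E separates as a function of x plus a function of y, so ∇E=0 decouples.
∂E/∂x = -36(x - 4)(x - 2)(x + 2) = 0 at x ∈ {-2, 2, 4}; ∂E/∂y = 2(y + 1) = 0 at y ∈ {-1}.
The Hessian is diagonal: diag(E_xx, E_yy). Second derivatives: E_xx(-2)=-864, E_xx(2)=288, E_xx(4)=-432; E_yy(-1)=2.
Saddle points occur where the two diagonal entries have opposite signs: (-2, -1), (4, -1). Count: 2.

2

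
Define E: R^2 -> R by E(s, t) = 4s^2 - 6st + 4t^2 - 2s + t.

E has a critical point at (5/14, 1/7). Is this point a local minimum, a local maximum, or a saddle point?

local minimum

The Hessian of E is constant: H = [[8, -6], [-6, 8]].
det(H) = 8·8 − (-6)² = 28.
det(H) > 0 and tr(H) = 16 > 0, so H is positive definite and the point is a local minimum.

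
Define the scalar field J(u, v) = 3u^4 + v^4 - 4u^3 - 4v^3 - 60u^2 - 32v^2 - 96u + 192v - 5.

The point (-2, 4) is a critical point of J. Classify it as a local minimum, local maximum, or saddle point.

The mixed partial ∂²J/∂u∂v is 0, so the Hessian at any point is diag(J_uu, J_vv) = diag(12(3u^2 - 2u - 10), 4(3v^2 - 6v - 16)).
At (-2, 4): H = diag(72, 32).
Both eigenvalues are positive, so H is positive definite: a local minimum.

local minimum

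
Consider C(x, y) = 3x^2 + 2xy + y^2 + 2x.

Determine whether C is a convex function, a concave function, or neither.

convex

C is quadratic, so its Hessian is the constant matrix H = [[6, 2], [2, 2]].
det(H) = 8, tr(H) = 8.
det(H) > 0 and tr(H) > 0, so H is positive definite everywhere: convex.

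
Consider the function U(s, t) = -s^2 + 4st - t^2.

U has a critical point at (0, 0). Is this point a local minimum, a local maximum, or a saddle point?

saddle point

The Hessian of U is constant: H = [[-2, 4], [4, -2]].
det(H) = (-2)·(-2) − 4² = -12.
Since det(H) < 0, H is indefinite and the critical point is a saddle point.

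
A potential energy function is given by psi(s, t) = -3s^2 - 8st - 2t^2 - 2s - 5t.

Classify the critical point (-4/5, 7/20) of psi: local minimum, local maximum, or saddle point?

The Hessian of psi is constant: H = [[-6, -8], [-8, -4]].
det(H) = (-6)·(-4) − (-8)² = -40.
Since det(H) < 0, H is indefinite and the critical point is a saddle point.

saddle point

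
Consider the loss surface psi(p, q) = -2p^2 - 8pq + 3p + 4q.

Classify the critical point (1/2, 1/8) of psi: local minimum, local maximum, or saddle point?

saddle point

The Hessian of psi is constant: H = [[-4, -8], [-8, 0]].
det(H) = (-4)·0 − (-8)² = -64.
Since det(H) < 0, H is indefinite and the critical point is a saddle point.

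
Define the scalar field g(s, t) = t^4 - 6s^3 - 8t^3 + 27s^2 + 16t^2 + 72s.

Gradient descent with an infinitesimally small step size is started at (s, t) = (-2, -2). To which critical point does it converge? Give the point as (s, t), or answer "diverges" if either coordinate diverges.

g is separable, so gradient descent decouples: s follows -∂g/∂s, t follows -∂g/∂t.
∂g/∂s = -18(s - 4)(s + 1); at s=-2 this is -108, so s increases.
∂g/∂t = 4t(t - 4)(t - 2); at t=-2 this is -192, so t increases.
s converges to its nearest critical value -1 (a local min of the s-part); t converges to 0. The iterate converges to (-1, 0).

(-1, 0)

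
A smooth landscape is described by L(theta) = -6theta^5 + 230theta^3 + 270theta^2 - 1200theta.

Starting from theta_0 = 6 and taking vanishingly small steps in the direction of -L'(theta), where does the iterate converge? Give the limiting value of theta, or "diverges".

L'(theta) = -30(theta - 5)(theta - 1)(theta + 2)(theta + 4), so L'(6) = -12000.
Gradient descent moves in the -L' direction, i.e. theta is increasing.
There is no critical point above theta=6, and L' keeps the same sign, so the iterate runs off to +∞.

diverges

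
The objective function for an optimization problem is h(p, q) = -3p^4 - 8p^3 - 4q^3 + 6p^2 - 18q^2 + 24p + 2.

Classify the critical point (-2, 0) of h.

local maximum

The mixed partial ∂²h/∂p∂q is 0, so the Hessian at any point is diag(h_pp, h_qq) = diag(12(-3p^2 - 4p + 1), -12(2q + 3)).
At (-2, 0): H = diag(-36, -36).
Both eigenvalues are negative, so H is negative definite: a local maximum.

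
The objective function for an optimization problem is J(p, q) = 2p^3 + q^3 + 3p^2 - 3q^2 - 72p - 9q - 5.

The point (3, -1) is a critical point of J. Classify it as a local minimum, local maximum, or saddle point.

The mixed partial ∂²J/∂p∂q is 0, so the Hessian at any point is diag(J_pp, J_qq) = diag(6(2p + 1), 6(q - 1)).
At (3, -1): H = diag(42, -12).
The eigenvalues have opposite signs, so H is indefinite: a saddle point.

saddle point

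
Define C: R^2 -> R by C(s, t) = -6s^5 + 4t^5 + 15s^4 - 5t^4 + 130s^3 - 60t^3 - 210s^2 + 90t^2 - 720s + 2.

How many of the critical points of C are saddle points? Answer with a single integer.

C separates as a function of s plus a function of t, so ∇C=0 decouples.
∂C/∂s = -30(s - 4)(s - 2)(s + 1)(s + 3) = 0 at s ∈ {-3, -1, 2, 4}; ∂C/∂t = 20t(t - 3)(t - 1)(t + 3) = 0 at t ∈ {-3, 0, 1, 3}.
The Hessian is diagonal: diag(C_ss, C_tt). Second derivatives: C_ss(-3)=2100, C_ss(-1)=-900, C_ss(2)=900, C_ss(4)=-2100; C_tt(-3)=-1440, C_tt(0)=180, C_tt(1)=-160, C_tt(3)=720.
Saddle points occur where the two diagonal entries have opposite signs: (-3, -3), (-3, 1), (-1, 0), (-1, 3), (2, -3), (2, 1), (4, 0), (4, 3). Count: 8.

8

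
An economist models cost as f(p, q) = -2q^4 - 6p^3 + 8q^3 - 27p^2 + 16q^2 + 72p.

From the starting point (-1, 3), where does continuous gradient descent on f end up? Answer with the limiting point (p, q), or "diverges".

(-4, 0)

f is separable, so gradient descent decouples: p follows -∂f/∂p, q follows -∂f/∂q.
∂f/∂p = -18(p - 1)(p + 4); at p=-1 this is 108, so p decreases.
∂f/∂q = -8q(q - 4)(q + 1); at q=3 this is 96, so q decreases.
p converges to its nearest critical value -4 (a local min of the p-part); q converges to 0. The iterate converges to (-4, 0).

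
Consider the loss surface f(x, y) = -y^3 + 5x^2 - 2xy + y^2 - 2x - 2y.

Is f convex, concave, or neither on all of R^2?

The term -y^3 is cubic, so the Hessian is not constant.
∂²f/∂y² = -6y + 2, which takes both signs as y varies (negative for sufficiently large y). A diagonal entry of the Hessian changing sign means the Hessian is neither positive- nor negative-semidefinite on all of R^2.

neither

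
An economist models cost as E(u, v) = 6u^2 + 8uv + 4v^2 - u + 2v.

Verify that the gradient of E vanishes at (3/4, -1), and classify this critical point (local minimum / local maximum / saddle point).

local minimum

∇E = (12u + 8v - 1, 8u + 8v + 2); substituting (3/4, -1) gives ∇E = (0, 0), so (3/4, -1) is indeed a critical point.
The Hessian of E is constant: H = [[12, 8], [8, 8]].
det(H) = 12·8 − 8² = 32.
det(H) > 0 and tr(H) = 20 > 0, so H is positive definite and the point is a local minimum.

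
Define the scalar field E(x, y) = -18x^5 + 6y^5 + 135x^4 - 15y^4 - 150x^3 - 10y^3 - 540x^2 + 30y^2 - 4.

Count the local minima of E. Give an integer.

4

E separates as a function of x plus a function of y, so ∇E=0 decouples.
∂E/∂x = -90x(x - 4)(x - 3)(x + 1) = 0 at x ∈ {-1, 0, 3, 4}; ∂E/∂y = 30y(y - 2)(y - 1)(y + 1) = 0 at y ∈ {-1, 0, 1, 2}.
The Hessian is diagonal: diag(E_xx, E_yy). Second derivatives: E_xx(-1)=1800, E_xx(0)=-1080, E_xx(3)=1080, E_xx(4)=-1800; E_yy(-1)=-180, E_yy(0)=60, E_yy(1)=-60, E_yy(2)=180.
Local minima occur where both diagonal entries positive: (-1, 0), (-1, 2), (3, 0), (3, 2). Count: 4.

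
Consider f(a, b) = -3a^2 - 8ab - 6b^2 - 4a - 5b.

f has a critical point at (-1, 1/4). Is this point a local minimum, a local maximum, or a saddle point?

local maximum

The Hessian of f is constant: H = [[-6, -8], [-8, -12]].
det(H) = (-6)·(-12) − (-8)² = 8.
det(H) > 0 and tr(H) = -18 < 0, so H is negative definite and the point is a local maximum.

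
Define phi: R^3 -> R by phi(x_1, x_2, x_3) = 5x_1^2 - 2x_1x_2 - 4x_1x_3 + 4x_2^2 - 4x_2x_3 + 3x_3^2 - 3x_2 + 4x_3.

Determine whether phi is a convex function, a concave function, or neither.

convex

phi is quadratic, so its Hessian is the constant matrix H = [[10, -2, -4], [-2, 8, -4], [-4, -4, 6]].
Leading principal minors: 10, 76, 104.
All positive ⇒ H ≻ 0 ⇒ convex.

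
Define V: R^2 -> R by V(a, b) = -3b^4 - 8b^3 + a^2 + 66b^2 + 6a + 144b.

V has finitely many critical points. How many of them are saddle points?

2

V separates as a function of a plus a function of b, so ∇V=0 decouples.
∂V/∂a = 2(a + 3) = 0 at a ∈ {-3}; ∂V/∂b = -12(b - 3)(b + 1)(b + 4) = 0 at b ∈ {-4, -1, 3}.
The Hessian is diagonal: diag(V_aa, V_bb). Second derivatives: V_aa(-3)=2; V_bb(-4)=-252, V_bb(-1)=144, V_bb(3)=-336.
Saddle points occur where the two diagonal entries have opposite signs: (-3, -4), (-3, 3). Count: 2.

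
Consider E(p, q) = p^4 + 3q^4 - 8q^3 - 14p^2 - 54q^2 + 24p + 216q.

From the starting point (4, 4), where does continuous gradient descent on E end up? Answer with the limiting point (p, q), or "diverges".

(2, 3)

E is separable, so gradient descent decouples: p follows -∂E/∂p, q follows -∂E/∂q.
∂E/∂p = 4(p - 2)(p - 1)(p + 3); at p=4 this is 168, so p decreases.
∂E/∂q = 12(q - 3)(q - 2)(q + 3); at q=4 this is 168, so q decreases.
p converges to its nearest critical value 2 (a local min of the p-part); q converges to 3. The iterate converges to (2, 3).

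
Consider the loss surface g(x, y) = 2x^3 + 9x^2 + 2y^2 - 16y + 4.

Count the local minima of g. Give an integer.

1

g separates as a function of x plus a function of y, so ∇g=0 decouples.
∂g/∂x = 6x(x + 3) = 0 at x ∈ {-3, 0}; ∂g/∂y = 4(y - 4) = 0 at y ∈ {4}.
The Hessian is diagonal: diag(g_xx, g_yy). Second derivatives: g_xx(-3)=-18, g_xx(0)=18; g_yy(4)=4.
Local minima occur where both diagonal entries positive: (0, 4). Count: 1.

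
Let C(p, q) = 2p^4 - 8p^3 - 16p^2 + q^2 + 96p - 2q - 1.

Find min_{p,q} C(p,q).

C(p,q) separates as A(p) + B(q) − 1, so its minimum is min A + min B − 1.
A'(p) = 8(p - 3)(p - 2)(p + 2) vanishes at p ∈ {-2, 2, 3}; B'(q) = 2q - 2 vanishes at q ∈ {1}.
Local minima of A (where A''>0): A(-2)=-160, A(3)=90. Local minima of B: B(1)=-1.
So the global minimum of C is A(-2) + B(1) − 1 = -160 − 1 − 1 = -162, attained at (-2, 1).

-162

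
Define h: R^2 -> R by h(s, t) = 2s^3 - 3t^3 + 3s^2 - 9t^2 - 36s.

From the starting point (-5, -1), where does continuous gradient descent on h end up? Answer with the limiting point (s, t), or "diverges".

h is separable, so gradient descent decouples: s follows -∂h/∂s, t follows -∂h/∂t.
∂h/∂s = 6(s - 2)(s + 3); at s=-5 this is 84, so s decreases.
∂h/∂t = -9t(t + 2); at t=-1 this is 9, so t decreases.
The s-coordinate has no critical point in that direction and runs off to infinity.

diverges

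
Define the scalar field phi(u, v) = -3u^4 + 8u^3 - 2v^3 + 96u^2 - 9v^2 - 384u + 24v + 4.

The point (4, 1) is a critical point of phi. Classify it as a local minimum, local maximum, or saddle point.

The mixed partial ∂²phi/∂u∂v is 0, so the Hessian at any point is diag(phi_uu, phi_vv) = diag(12(-3u^2 + 4u + 16), -6(2v + 3)).
At (4, 1): H = diag(-192, -30).
Both eigenvalues are negative, so H is negative definite: a local maximum.

local maximum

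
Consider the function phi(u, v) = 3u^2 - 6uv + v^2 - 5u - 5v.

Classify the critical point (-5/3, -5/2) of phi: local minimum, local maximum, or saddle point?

saddle point

The Hessian of phi is constant: H = [[6, -6], [-6, 2]].
det(H) = 6·2 − (-6)² = -24.
Since det(H) < 0, H is indefinite and the critical point is a saddle point.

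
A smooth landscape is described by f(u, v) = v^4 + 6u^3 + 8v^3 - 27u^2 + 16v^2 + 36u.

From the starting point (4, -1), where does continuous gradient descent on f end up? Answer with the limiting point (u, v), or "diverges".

(2, 0)

f is separable, so gradient descent decouples: u follows -∂f/∂u, v follows -∂f/∂v.
∂f/∂u = 18(u - 2)(u - 1); at u=4 this is 108, so u decreases.
∂f/∂v = 4v(v + 2)(v + 4); at v=-1 this is -12, so v increases.
u converges to its nearest critical value 2 (a local min of the u-part); v converges to 0. The iterate converges to (2, 0).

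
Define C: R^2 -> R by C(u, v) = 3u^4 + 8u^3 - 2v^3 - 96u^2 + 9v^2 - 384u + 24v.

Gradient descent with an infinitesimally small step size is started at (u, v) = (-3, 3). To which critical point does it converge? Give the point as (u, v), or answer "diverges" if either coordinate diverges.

C is separable, so gradient descent decouples: u follows -∂C/∂u, v follows -∂C/∂v.
∂C/∂u = 12(u - 4)(u + 2)(u + 4); at u=-3 this is 84, so u decreases.
∂C/∂v = -6(v - 4)(v + 1); at v=3 this is 24, so v decreases.
u converges to its nearest critical value -4 (a local min of the u-part); v converges to -1. The iterate converges to (-4, -1).

(-4, -1)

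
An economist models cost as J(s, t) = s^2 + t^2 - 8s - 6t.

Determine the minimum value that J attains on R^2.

-25

J(s,t) separates as P(s) + Q(t), so its minimum is min P + min Q.
P'(s) = 2s - 8 vanishes at s ∈ {4}; Q'(t) = 2(t - 3) vanishes at t ∈ {3}.
Local minima of P (where P''>0): P(4)=-16. Local minima of Q: Q(3)=-9.
So the global minimum of J is P(4) + Q(3) = -16 − 9 = -25, attained at (4, 3).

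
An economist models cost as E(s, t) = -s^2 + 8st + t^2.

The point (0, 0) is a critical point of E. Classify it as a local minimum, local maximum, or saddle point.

saddle point

The Hessian of E is constant: H = [[-2, 8], [8, 2]].
det(H) = (-2)·2 − 8² = -68.
Since det(H) < 0, H is indefinite and the critical point is a saddle point.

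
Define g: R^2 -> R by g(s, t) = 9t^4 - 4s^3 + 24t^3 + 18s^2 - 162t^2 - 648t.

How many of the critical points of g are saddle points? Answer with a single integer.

3

g separates as a function of s plus a function of t, so ∇g=0 decouples.
∂g/∂s = -12s(s - 3) = 0 at s ∈ {0, 3}; ∂g/∂t = 36(t - 3)(t + 2)(t + 3) = 0 at t ∈ {-3, -2, 3}.
The Hessian is diagonal: diag(g_ss, g_tt). Second derivatives: g_ss(0)=36, g_ss(3)=-36; g_tt(-3)=216, g_tt(-2)=-180, g_tt(3)=1080.
Saddle points occur where the two diagonal entries have opposite signs: (0, -2), (3, -3), (3, 3). Count: 3.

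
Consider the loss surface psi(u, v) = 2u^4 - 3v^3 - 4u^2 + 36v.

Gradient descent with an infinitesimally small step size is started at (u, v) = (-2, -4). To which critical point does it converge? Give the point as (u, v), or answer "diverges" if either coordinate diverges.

psi is separable, so gradient descent decouples: u follows -∂psi/∂u, v follows -∂psi/∂v.
∂psi/∂u = 8u(u - 1)(u + 1); at u=-2 this is -48, so u increases.
∂psi/∂v = -9(v - 2)(v + 2); at v=-4 this is -108, so v increases.
u converges to its nearest critical value -1 (a local min of the u-part); v converges to -2. The iterate converges to (-1, -2).

(-1, -2)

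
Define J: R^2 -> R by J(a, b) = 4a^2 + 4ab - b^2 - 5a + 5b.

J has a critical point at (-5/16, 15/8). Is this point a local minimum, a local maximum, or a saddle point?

The Hessian of J is constant: H = [[8, 4], [4, -2]].
det(H) = 8·(-2) − 4² = -32.
Since det(H) < 0, H is indefinite and the critical point is a saddle point.

saddle point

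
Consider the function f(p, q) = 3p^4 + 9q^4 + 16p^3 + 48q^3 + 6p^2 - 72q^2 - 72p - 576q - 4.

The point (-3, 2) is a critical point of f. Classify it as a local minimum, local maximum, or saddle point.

local minimum

The mixed partial ∂²f/∂p∂q is 0, so the Hessian at any point is diag(f_pp, f_qq) = diag(12(3p^2 + 8p + 1), 36(3q^2 + 8q - 4)).
At (-3, 2): H = diag(48, 864).
Both eigenvalues are positive, so H is positive definite: a local minimum.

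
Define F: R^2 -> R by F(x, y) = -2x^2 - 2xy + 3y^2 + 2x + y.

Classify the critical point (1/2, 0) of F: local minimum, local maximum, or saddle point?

saddle point

The Hessian of F is constant: H = [[-4, -2], [-2, 6]].
det(H) = (-4)·6 − (-2)² = -28.
Since det(H) < 0, H is indefinite and the critical point is a saddle point.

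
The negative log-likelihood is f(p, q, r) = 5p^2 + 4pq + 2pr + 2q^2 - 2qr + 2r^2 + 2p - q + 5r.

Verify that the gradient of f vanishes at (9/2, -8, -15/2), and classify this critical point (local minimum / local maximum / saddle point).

local minimum

∇f = (10p + 4q + 2r + 2, 4p + 4q - 2r - 1, 2p - 2q + 4r + 5); substituting (9/2, -8, -15/2) gives ∇f = (0, 0, 0), so (9/2, -8, -15/2) is indeed a critical point.
The Hessian is constant: H = [[10, 4, 2], [4, 4, -2], [2, -2, 4]].
Leading principal minors: Δ₁ = 10, Δ₂ = 24, Δ₃ = 8.
All leading minors are positive, so H is positive definite: a local minimum.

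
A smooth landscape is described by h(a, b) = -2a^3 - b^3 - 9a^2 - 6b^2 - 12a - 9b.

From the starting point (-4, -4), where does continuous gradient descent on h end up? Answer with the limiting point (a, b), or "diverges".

h is separable, so gradient descent decouples: a follows -∂h/∂a, b follows -∂h/∂b.
∂h/∂a = -6(a + 1)(a + 2); at a=-4 this is -36, so a increases.
∂h/∂b = -3(b + 1)(b + 3); at b=-4 this is -9, so b increases.
a converges to its nearest critical value -2 (a local min of the a-part); b converges to -3. The iterate converges to (-2, -3).

(-2, -3)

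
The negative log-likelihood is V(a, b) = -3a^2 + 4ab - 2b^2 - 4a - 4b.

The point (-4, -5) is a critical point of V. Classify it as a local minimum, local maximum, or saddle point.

local maximum

The Hessian of V is constant: H = [[-6, 4], [4, -4]].
det(H) = (-6)·(-4) − 4² = 8.
det(H) > 0 and tr(H) = -10 < 0, so H is negative definite and the point is a local maximum.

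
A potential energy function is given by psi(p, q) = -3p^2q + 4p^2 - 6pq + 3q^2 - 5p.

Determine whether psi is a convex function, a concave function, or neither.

The term -3p^2q is cubic, so the Hessian is not constant.
∂²psi/∂p² = -6q + 8, which takes both signs as q varies (negative for sufficiently large q). A diagonal entry of the Hessian changing sign means the Hessian is neither positive- nor negative-semidefinite on all of R^2.

neither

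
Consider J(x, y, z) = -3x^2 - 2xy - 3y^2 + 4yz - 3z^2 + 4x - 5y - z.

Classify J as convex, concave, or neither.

J is quadratic, so its Hessian is the constant matrix H = [[-6, -2, 0], [-2, -6, 4], [0, 4, -6]].
Leading principal minors: -6, 32, -96.
Signs alternate −, +, − ⇒ H ≺ 0 ⇒ concave.

concave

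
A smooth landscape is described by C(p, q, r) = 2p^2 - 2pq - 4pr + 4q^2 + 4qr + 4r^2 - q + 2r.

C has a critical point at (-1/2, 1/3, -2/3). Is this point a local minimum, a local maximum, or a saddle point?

local minimum

The Hessian is constant: H = [[4, -2, -4], [-2, 8, 4], [-4, 4, 8]].
Leading principal minors: Δ₁ = 4, Δ₂ = 28, Δ₃ = 96.
All leading minors are positive, so H is positive definite: a local minimum.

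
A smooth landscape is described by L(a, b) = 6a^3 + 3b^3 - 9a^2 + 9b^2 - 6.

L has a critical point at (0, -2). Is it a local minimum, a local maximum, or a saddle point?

The mixed partial ∂²L/∂a∂b is 0, so the Hessian at any point is diag(L_aa, L_bb) = diag(18(2a - 1), 18(b + 1)).
At (0, -2): H = diag(-18, -18).
Both eigenvalues are negative, so H is negative definite: a local maximum.

local maximum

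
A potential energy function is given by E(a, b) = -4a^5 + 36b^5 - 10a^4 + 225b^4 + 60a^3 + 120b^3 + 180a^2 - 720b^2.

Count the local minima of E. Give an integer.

E separates as a function of a plus a function of b, so ∇E=0 decouples.
∂E/∂a = -20a(a - 3)(a + 2)(a + 3) = 0 at a ∈ {-3, -2, 0, 3}; ∂E/∂b = 180b(b - 1)(b + 2)(b + 4) = 0 at b ∈ {-4, -2, 0, 1}.
The Hessian is diagonal: diag(E_aa, E_bb). Second derivatives: E_aa(-3)=360, E_aa(-2)=-200, E_aa(0)=360, E_aa(3)=-1800; E_bb(-4)=-7200, E_bb(-2)=2160, E_bb(0)=-1440, E_bb(1)=2700.
Local minima occur where both diagonal entries positive: (-3, -2), (-3, 1), (0, -2), (0, 1). Count: 4.

4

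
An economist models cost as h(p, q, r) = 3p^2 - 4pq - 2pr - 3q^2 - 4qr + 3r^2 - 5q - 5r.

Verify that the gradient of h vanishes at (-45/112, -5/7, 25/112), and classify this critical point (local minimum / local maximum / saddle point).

saddle point

∇h = (6p - 4q - 2r, -4p - 6q - 4r - 5, -2p - 4q + 6r - 5); substituting (-45/112, -5/7, 25/112) gives ∇h = (0, 0, 0), so (-45/112, -5/7, 25/112) is indeed a critical point.
The Hessian is constant: H = [[6, -4, -2], [-4, -6, -4], [-2, -4, 6]].
Leading principal minors: Δ₁ = 6, Δ₂ = -52, Δ₃ = -448.
The minors fit neither the all-positive nor the alternating-sign pattern, so H is indefinite: a saddle point.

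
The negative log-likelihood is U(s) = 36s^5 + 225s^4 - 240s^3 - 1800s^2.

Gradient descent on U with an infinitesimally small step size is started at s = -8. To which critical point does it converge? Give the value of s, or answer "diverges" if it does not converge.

diverges

U'(s) = 180s(s - 2)(s + 2)(s + 5), so U'(-8) = 259200.
Gradient descent moves in the -U' direction, i.e. s is decreasing.
There is no critical point below s=-8, and U' keeps the same sign, so the iterate runs off to −∞.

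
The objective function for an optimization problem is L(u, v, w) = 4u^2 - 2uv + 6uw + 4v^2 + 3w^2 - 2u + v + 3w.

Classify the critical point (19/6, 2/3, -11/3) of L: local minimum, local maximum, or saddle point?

The Hessian is constant: H = [[8, -2, 6], [-2, 8, 0], [6, 0, 6]].
Leading principal minors: Δ₁ = 8, Δ₂ = 60, Δ₃ = 72.
All leading minors are positive, so H is positive definite: a local minimum.

local minimum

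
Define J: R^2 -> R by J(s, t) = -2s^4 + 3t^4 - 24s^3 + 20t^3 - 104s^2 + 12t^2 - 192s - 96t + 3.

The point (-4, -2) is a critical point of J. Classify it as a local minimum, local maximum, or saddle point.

local maximum

The mixed partial ∂²J/∂s∂t is 0, so the Hessian at any point is diag(J_ss, J_tt) = diag(-8(3s^2 + 18s + 26), 12(3t^2 + 10t + 2)).
At (-4, -2): H = diag(-16, -72).
Both eigenvalues are negative, so H is negative definite: a local maximum.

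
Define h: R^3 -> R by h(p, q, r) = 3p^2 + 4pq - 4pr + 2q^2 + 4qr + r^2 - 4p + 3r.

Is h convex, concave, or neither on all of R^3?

neither

h is quadratic, so its Hessian is the constant matrix H = [[6, 4, -4], [4, 4, 4], [-4, 4, 2]].
Leading principal minors: 6, 8, -272.
Neither pattern holds ⇒ H is indefinite ⇒ neither convex nor concave.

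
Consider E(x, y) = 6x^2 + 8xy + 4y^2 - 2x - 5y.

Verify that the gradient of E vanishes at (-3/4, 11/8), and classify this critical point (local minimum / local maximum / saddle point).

∇E = (12x + 8y - 2, 8x + 8y - 5); substituting (-3/4, 11/8) gives ∇E = (0, 0), so (-3/4, 11/8) is indeed a critical point.
The Hessian of E is constant: H = [[12, 8], [8, 8]].
det(H) = 12·8 − 8² = 32.
det(H) > 0 and tr(H) = 20 > 0, so H is positive definite and the point is a local minimum.

local minimum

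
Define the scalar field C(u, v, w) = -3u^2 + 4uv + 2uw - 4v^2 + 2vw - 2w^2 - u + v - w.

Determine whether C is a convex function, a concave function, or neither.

concave

C is quadratic, so its Hessian is the constant matrix H = [[-6, 4, 2], [4, -8, 2], [2, 2, -4]].
Leading principal minors: -6, 32, -40.
Signs alternate −, +, − ⇒ H ≺ 0 ⇒ concave.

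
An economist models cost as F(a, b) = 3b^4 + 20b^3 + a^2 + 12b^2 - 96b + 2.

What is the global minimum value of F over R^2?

F(a,b) separates as P(a) + Q(b) + 2, so its minimum is min P + min Q + 2.
P'(a) = 2a vanishes at a ∈ {0}; Q'(b) = 12(b - 1)(b + 2)(b + 4) vanishes at b ∈ {-4, -2, 1}.
Local minima of P (where P''>0): P(0)=0. Local minima of Q: Q(-4)=64, Q(1)=-61.
So the global minimum of F is P(0) + Q(1) + 2 = 0 − 61 + 2 = -59, attained at (0, 1).

-59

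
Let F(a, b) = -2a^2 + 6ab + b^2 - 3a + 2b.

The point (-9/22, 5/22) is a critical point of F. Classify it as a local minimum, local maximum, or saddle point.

saddle point

The Hessian of F is constant: H = [[-4, 6], [6, 2]].
det(H) = (-4)·2 − 6² = -44.
Since det(H) < 0, H is indefinite and the critical point is a saddle point.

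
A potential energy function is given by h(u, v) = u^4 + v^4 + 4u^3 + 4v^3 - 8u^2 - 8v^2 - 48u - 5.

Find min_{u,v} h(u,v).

h(u,v) separates as P(u) + Q(v) − 5, so its minimum is min P + min Q − 5.
P'(u) = 4(u - 2)(u + 2)(u + 3) vanishes at u ∈ {-3, -2, 2}; Q'(v) = 4v(v - 1)(v + 4) vanishes at v ∈ {-4, 0, 1}.
Local minima of P (where P''>0): P(-3)=45, P(2)=-80. Local minima of Q: Q(-4)=-128, Q(1)=-3.
So the global minimum of h is P(2) + Q(-4) − 5 = -80 − 128 − 5 = -213, attained at (2, -4).

-213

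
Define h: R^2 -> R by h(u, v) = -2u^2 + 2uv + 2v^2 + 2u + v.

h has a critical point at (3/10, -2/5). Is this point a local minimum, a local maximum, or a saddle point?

saddle point

The Hessian of h is constant: H = [[-4, 2], [2, 4]].
det(H) = (-4)·4 − 2² = -20.
Since det(H) < 0, H is indefinite and the critical point is a saddle point.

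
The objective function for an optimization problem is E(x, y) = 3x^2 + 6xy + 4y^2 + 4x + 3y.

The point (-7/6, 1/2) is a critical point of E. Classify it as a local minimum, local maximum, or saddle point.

The Hessian of E is constant: H = [[6, 6], [6, 8]].
det(H) = 6·8 − 6² = 12.
det(H) > 0 and tr(H) = 14 > 0, so H is positive definite and the point is a local minimum.

local minimum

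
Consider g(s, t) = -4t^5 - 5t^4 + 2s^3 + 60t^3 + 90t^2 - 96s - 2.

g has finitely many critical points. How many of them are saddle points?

4

g separates as a function of s plus a function of t, so ∇g=0 decouples.
∂g/∂s = 6(s - 4)(s + 4) = 0 at s ∈ {-4, 4}; ∂g/∂t = -20t(t - 3)(t + 1)(t + 3) = 0 at t ∈ {-3, -1, 0, 3}.
The Hessian is diagonal: diag(g_ss, g_tt). Second derivatives: g_ss(-4)=-48, g_ss(4)=48; g_tt(-3)=720, g_tt(-1)=-160, g_tt(0)=180, g_tt(3)=-1440.
Saddle points occur where the two diagonal entries have opposite signs: (-4, -3), (-4, 0), (4, -1), (4, 3). Count: 4.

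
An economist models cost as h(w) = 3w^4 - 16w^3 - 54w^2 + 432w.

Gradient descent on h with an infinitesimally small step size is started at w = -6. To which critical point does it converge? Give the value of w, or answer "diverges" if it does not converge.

-3

h'(w) = 12(w - 4)(w - 3)(w + 3), so h'(-6) = -3240.
Gradient descent moves in the -h' direction, i.e. w is increasing.
The nearest critical point in that direction is w = -3, where h'' = 504 > 0 (a local minimum). The iterate converges there.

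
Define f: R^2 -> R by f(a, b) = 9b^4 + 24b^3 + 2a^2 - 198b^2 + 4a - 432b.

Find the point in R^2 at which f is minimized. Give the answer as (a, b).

f(a,b) separates as P(a) + Q(b), so its minimum is min P + min Q.
P'(a) = 4a + 4 vanishes at a ∈ {-1}; Q'(b) = 36(b - 3)(b + 1)(b + 4) vanishes at b ∈ {-4, -1, 3}.
Local minima of P (where P''>0): P(-1)=-2. Local minima of Q: Q(-4)=-672, Q(3)=-1701.
So the global minimum of f is P(-1) + Q(3) = -2 − 1701 = -1703, attained at (-1, 3).

(-1, 3)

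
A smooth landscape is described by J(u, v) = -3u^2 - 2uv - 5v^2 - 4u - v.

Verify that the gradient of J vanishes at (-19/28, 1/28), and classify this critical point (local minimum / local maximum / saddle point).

∇J = (-6u - 2v - 4, -2u - 10v - 1); substituting (-19/28, 1/28) gives ∇J = (0, 0), so (-19/28, 1/28) is indeed a critical point.
The Hessian of J is constant: H = [[-6, -2], [-2, -10]].
det(H) = (-6)·(-10) − (-2)² = 56.
det(H) > 0 and tr(H) = -16 < 0, so H is negative definite and the point is a local maximum.

local maximum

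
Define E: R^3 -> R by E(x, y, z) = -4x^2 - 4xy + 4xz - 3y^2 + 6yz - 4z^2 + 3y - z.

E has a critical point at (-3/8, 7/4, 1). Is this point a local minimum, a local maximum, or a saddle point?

The Hessian is constant: H = [[-8, -4, 4], [-4, -6, 6], [4, 6, -8]].
Leading principal minors: Δ₁ = -8, Δ₂ = 32, Δ₃ = -64.
The minors alternate sign starting negative (−, +, −), so H is negative definite: a local maximum.

local maximum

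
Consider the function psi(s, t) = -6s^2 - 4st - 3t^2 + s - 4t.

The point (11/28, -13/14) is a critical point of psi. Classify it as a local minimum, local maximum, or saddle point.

The Hessian of psi is constant: H = [[-12, -4], [-4, -6]].
det(H) = (-12)·(-6) − (-4)² = 56.
det(H) > 0 and tr(H) = -18 < 0, so H is negative definite and the point is a local maximum.

local maximum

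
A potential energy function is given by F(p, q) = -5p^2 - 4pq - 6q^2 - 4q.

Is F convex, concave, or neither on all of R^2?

F is quadratic, so its Hessian is the constant matrix H = [[-10, -4], [-4, -12]].
det(H) = 104, tr(H) = -22.
det(H) > 0 and tr(H) < 0, so H is negative definite everywhere: concave.

concave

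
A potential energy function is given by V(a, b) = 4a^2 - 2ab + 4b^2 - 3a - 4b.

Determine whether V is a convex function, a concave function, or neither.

V is quadratic, so its Hessian is the constant matrix H = [[8, -2], [-2, 8]].
det(H) = 60, tr(H) = 16.
det(H) > 0 and tr(H) > 0, so H is positive definite everywhere: convex.

convex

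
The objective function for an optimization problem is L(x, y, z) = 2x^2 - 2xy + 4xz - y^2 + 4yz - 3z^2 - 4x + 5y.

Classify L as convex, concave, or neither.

neither

L is quadratic, so its Hessian is the constant matrix H = [[4, -2, 4], [-2, -2, 4], [4, 4, -6]].
Leading principal minors: 4, -12, -24.
Neither pattern holds ⇒ H is indefinite ⇒ neither convex nor concave.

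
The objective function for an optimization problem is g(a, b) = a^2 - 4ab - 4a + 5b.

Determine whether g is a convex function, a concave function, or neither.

neither

g is quadratic, so its Hessian is the constant matrix H = [[2, -4], [-4, 0]].
det(H) = -16, tr(H) = 2.
det(H) < 0, so H is indefinite: neither convex nor concave.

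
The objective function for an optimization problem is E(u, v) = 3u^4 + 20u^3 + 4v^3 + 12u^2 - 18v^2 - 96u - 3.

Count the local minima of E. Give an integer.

2

E separates as a function of u plus a function of v, so ∇E=0 decouples.
∂E/∂u = 12(u - 1)(u + 2)(u + 4) = 0 at u ∈ {-4, -2, 1}; ∂E/∂v = 12v(v - 3) = 0 at v ∈ {0, 3}.
The Hessian is diagonal: diag(E_uu, E_vv). Second derivatives: E_uu(-4)=120, E_uu(-2)=-72, E_uu(1)=180; E_vv(0)=-36, E_vv(3)=36.
Local minima occur where both diagonal entries positive: (-4, 3), (1, 3). Count: 2.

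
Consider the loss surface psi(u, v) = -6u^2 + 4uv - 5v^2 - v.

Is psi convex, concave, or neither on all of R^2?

concave

psi is quadratic, so its Hessian is the constant matrix H = [[-12, 4], [4, -10]].
det(H) = 104, tr(H) = -22.
det(H) > 0 and tr(H) < 0, so H is negative definite everywhere: concave.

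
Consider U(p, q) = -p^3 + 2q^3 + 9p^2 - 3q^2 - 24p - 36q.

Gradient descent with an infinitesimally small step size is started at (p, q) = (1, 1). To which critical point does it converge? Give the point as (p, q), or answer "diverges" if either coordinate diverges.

U is separable, so gradient descent decouples: p follows -∂U/∂p, q follows -∂U/∂q.
∂U/∂p = -3(p - 4)(p - 2); at p=1 this is -9, so p increases.
∂U/∂q = 6(q - 3)(q + 2); at q=1 this is -36, so q increases.
p converges to its nearest critical value 2 (a local min of the p-part); q converges to 3. The iterate converges to (2, 3).

(2, 3)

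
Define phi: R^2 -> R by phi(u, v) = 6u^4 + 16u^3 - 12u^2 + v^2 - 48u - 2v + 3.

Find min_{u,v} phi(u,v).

phi(u,v) separates as P(u) + Q(v) + 3, so its minimum is min P + min Q + 3.
P'(u) = 24(u - 1)(u + 1)(u + 2) vanishes at u ∈ {-2, -1, 1}; Q'(v) = 2v - 2 vanishes at v ∈ {1}.
Local minima of P (where P''>0): P(-2)=16, P(1)=-38. Local minima of Q: Q(1)=-1.
So the global minimum of phi is P(1) + Q(1) + 3 = -38 − 1 + 3 = -36, attained at (1, 1).

-36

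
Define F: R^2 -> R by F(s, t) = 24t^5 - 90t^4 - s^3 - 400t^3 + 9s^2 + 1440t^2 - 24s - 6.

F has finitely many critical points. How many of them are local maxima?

2

F separates as a function of s plus a function of t, so ∇F=0 decouples.
∂F/∂s = -3(s - 4)(s - 2) = 0 at s ∈ {2, 4}; ∂F/∂t = 120t(t - 4)(t - 2)(t + 3) = 0 at t ∈ {-3, 0, 2, 4}.
The Hessian is diagonal: diag(F_ss, F_tt). Second derivatives: F_ss(2)=6, F_ss(4)=-6; F_tt(-3)=-12600, F_tt(0)=2880, F_tt(2)=-2400, F_tt(4)=6720.
Local maxima occur where both diagonal entries negative: (4, -3), (4, 2). Count: 2.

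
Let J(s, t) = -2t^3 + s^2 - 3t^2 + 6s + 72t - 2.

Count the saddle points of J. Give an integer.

1

J separates as a function of s plus a function of t, so ∇J=0 decouples.
∂J/∂s = 2(s + 3) = 0 at s ∈ {-3}; ∂J/∂t = -6(t - 3)(t + 4) = 0 at t ∈ {-4, 3}.
The Hessian is diagonal: diag(J_ss, J_tt). Second derivatives: J_ss(-3)=2; J_tt(-4)=42, J_tt(3)=-42.
Saddle points occur where the two diagonal entries have opposite signs: (-3, 3). Count: 1.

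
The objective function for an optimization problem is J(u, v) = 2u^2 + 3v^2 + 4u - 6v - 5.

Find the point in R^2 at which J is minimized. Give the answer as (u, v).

(-1, 1)

J(u,v) separates as P(u) + Q(v) − 5, so its minimum is min P + min Q − 5.
P'(u) = 4u + 4 vanishes at u ∈ {-1}; Q'(v) = 6v - 6 vanishes at v ∈ {1}.
Local minima of P (where P''>0): P(-1)=-2. Local minima of Q: Q(1)=-3.
So the global minimum of J is P(-1) + Q(1) − 5 = -2 − 3 − 5 = -10, attained at (-1, 1).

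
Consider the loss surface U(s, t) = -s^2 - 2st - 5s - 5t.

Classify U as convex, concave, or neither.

U is quadratic, so its Hessian is the constant matrix H = [[-2, -2], [-2, 0]].
det(H) = -4, tr(H) = -2.
det(H) < 0, so H is indefinite: neither convex nor concave.

neither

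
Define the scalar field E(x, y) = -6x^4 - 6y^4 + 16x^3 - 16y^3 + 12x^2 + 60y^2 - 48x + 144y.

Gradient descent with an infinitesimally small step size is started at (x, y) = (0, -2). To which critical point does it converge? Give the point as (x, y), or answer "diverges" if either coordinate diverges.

E is separable, so gradient descent decouples: x follows -∂E/∂x, y follows -∂E/∂y.
∂E/∂x = -24(x - 2)(x - 1)(x + 1); at x=0 this is -48, so x increases.
∂E/∂y = -24(y - 2)(y + 1)(y + 3); at y=-2 this is -96, so y increases.
x converges to its nearest critical value 1 (a local min of the x-part); y converges to -1. The iterate converges to (1, -1).

(1, -1)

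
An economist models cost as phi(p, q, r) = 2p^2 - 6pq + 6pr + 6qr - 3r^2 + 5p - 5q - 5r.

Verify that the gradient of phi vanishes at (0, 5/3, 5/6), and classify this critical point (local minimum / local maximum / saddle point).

saddle point

∇phi = (4p - 6q + 6r + 5, -6p + 6r - 5, 6p + 6q - 6r - 5); substituting (0, 5/3, 5/6) gives ∇phi = (0, 0, 0), so (0, 5/3, 5/6) is indeed a critical point.
The Hessian is constant: H = [[4, -6, 6], [-6, 0, 6], [6, 6, -6]].
Leading principal minors: Δ₁ = 4, Δ₂ = -36, Δ₃ = -360.
The minors fit neither the all-positive nor the alternating-sign pattern, so H is indefinite: a saddle point.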